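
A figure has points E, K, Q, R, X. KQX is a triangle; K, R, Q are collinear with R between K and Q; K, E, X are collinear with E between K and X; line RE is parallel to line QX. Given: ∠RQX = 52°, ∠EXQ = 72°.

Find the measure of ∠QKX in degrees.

1. ∠KQX = 52°  [R on ray QK]
2. ∠KXQ = 72°  [E on ray XK]
3. ∠QKX = 56°  [△KQX]

∠QKX = 56°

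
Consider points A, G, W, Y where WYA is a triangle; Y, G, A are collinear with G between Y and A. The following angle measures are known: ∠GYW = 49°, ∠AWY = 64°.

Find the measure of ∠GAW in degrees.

∠GAW = 67°

1. ∠AYW = 49°  [G on ray YA]
2. ∠WAY = 67°  [△WYA]
3. ∠GAW = 67°  [G on ray AY]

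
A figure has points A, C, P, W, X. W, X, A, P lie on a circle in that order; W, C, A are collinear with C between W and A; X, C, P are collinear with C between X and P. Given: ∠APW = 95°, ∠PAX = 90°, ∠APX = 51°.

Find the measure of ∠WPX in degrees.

∠WPX = 44°

1. ∠AXW = 85°  [cyclic WXAP, opposite ∠X+∠P]
2. ∠AWX = 51°  [same arc XA]
3. ∠WAX = 44°  [△WXA]
4. ∠WPX = 44°  [same arc WX]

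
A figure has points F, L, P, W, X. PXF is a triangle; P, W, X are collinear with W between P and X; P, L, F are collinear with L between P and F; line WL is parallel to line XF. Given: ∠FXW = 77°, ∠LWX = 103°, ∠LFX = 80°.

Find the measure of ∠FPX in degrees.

1. ∠FXP = 77°  [W on ray XP]
2. ∠PFX = 80°  [L on ray FP]
3. ∠FPX = 23°  [△PXF]

∠FPX = 23°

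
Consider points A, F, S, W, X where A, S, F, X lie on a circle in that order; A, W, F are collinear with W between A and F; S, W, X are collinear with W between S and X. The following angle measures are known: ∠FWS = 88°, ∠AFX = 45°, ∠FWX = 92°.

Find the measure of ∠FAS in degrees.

1. ∠AWS = 92°  [linear pair at W on AF]
2. ∠ASX = 45°  [same arc AX]
3. ∠FAS = 43°  [△AWS]

∠FAS = 43°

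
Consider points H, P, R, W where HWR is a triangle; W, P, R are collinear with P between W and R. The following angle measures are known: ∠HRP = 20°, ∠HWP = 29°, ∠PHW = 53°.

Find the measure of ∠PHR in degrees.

1. ∠HPW = 98°  [△HWP]
2. ∠HPR = 82°  [linear pair at P on WR]
3. ∠PHR = 78°  [△HPR]

∠PHR = 78°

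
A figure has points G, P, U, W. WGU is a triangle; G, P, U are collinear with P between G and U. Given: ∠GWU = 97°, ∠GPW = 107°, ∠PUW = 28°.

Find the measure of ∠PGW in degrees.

1. ∠GUW = 28°  [P on ray UG]
2. ∠UGW = 55°  [△WGU]
3. ∠PGW = 55°  [P on ray GU]

∠PGW = 55°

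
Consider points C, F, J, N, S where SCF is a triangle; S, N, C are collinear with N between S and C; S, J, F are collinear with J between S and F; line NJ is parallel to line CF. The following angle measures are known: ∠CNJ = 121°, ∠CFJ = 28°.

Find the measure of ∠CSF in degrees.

1. ∠JNS = 59°  [linear pair at N on SC]
2. ∠CFS = 28°  [J on ray FS]
3. ∠FCS = 59°  [NJ∥CF, corresponding at N]
4. ∠CSF = 93°  [△SCF]

∠CSF = 93°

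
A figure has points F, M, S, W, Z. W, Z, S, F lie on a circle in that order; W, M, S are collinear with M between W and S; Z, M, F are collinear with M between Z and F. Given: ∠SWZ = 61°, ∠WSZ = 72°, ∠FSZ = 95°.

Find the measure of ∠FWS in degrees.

∠FWS = 24°

1. ∠SFZ = 61°  [same arc ZS]
2. ∠FZS = 24°  [△ZSF]
3. ∠FWS = 24°  [same arc SF]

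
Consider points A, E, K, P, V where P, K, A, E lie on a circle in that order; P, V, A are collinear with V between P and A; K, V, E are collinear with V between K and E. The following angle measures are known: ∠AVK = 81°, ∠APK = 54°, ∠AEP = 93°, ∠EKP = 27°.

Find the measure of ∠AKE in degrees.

∠AKE = 60°

1. ∠AKP = 87°  [cyclic PKAE, opposite ∠K+∠E]
2. ∠KAP = 39°  [△PKA]
3. ∠AKE = 60°  [△KVA]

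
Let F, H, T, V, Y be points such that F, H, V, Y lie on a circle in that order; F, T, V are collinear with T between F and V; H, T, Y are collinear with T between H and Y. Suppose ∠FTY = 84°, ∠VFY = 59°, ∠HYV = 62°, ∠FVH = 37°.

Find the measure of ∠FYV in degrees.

∠FYV = 99°

1. ∠VTY = 96°  [linear pair at T on FV]
2. ∠FVY = 22°  [△VTY]
3. ∠FYV = 99°  [△FVY]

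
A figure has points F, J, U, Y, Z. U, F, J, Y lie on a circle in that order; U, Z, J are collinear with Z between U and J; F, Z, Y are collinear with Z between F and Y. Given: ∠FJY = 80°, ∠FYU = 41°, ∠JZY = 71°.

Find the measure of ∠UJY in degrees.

1. ∠FUY = 100°  [cyclic UFJY, opposite ∠U+∠J]
2. ∠UFY = 39°  [△UFY]
3. ∠UJY = 39°  [same arc UY]

∠UJY = 39°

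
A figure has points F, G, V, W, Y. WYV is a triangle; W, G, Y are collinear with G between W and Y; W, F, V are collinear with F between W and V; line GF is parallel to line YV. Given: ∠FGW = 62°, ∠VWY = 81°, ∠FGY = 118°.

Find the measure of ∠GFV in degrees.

∠GFV = 143°

1. ∠VYW = 62°  [GF∥YV, corresponding at G]
2. ∠WVY = 37°  [△WYV]
3. ∠GFW = 37°  [GF∥YV, corresponding at F]
4. ∠GFV = 143°  [linear pair at F on WV]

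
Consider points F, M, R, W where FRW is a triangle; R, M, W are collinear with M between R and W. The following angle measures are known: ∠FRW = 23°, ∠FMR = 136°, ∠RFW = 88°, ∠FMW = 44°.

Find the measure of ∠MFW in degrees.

1. ∠FWR = 69°  [△FRW]
2. ∠FWM = 69°  [M on ray WR]
3. ∠MFW = 67°  [△FMW]

∠MFW = 67°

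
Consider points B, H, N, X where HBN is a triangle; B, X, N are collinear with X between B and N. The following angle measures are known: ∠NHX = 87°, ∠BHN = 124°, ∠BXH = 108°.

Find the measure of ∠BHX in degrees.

∠BHX = 37°

1. ∠HXN = 72°  [linear pair at X on BN]
2. ∠HNX = 21°  [△HXN]
3. ∠BNH = 21°  [X on ray NB]
4. ∠HBN = 35°  [△HBN]
5. ∠HBX = 35°  [X on ray BN]
6. ∠BHX = 37°  [△HBX]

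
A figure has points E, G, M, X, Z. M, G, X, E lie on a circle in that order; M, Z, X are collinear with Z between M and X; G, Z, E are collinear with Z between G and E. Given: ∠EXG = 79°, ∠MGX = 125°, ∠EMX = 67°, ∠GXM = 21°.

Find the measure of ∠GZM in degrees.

1. ∠EMG = 101°  [cyclic MGXE, opposite ∠M+∠X]
2. ∠GMX = 34°  [△MGX]
3. ∠GEM = 21°  [same arc MG]
4. ∠EGM = 58°  [△MGE]
5. ∠GZM = 88°  [△MZG]

∠GZM = 88°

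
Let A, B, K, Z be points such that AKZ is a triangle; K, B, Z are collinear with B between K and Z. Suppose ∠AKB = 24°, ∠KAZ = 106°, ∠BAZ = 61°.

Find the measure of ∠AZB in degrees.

1. ∠AKZ = 24°  [B on ray KZ]
2. ∠AZK = 50°  [△AKZ]
3. ∠AZB = 50°  [B on ray ZK]

∠AZB = 50°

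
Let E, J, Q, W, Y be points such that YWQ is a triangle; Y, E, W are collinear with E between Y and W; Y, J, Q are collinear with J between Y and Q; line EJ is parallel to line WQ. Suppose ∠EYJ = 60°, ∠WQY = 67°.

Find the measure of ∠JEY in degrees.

∠JEY = 53°

1. ∠QYW = 60°  [E on YW, J on YQ]
2. ∠QWY = 53°  [△YWQ]
3. ∠JEY = 53°  [EJ∥WQ, corresponding at E]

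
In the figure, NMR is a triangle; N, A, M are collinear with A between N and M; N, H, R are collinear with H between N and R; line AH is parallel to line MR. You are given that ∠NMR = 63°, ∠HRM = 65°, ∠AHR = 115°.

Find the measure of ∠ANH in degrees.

∠ANH = 52°

1. ∠HAN = 63°  [AH∥MR, corresponding at A]
2. ∠AHN = 65°  [linear pair at H on NR]
3. ∠ANH = 52°  [△NAH]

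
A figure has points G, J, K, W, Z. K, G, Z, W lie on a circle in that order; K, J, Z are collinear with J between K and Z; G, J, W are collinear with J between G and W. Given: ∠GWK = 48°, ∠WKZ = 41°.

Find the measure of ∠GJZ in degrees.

∠GJZ = 91°

1. ∠GZK = 48°  [same arc KG]
2. ∠WGZ = 41°  [same arc ZW]
3. ∠GJZ = 91°  [△GJZ]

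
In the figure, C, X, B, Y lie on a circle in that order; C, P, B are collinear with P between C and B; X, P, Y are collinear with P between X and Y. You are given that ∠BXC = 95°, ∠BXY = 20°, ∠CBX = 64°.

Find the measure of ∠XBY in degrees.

∠XBY = 139°

1. ∠BCX = 21°  [△CXB]
2. ∠BYX = 21°  [same arc XB]
3. ∠XBY = 139°  [△XBY]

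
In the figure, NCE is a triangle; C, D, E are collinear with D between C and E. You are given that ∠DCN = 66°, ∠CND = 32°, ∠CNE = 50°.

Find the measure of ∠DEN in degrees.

1. ∠ECN = 66°  [D on ray CE]
2. ∠CEN = 64°  [△NCE]
3. ∠DEN = 64°  [D on ray EC]

∠DEN = 64°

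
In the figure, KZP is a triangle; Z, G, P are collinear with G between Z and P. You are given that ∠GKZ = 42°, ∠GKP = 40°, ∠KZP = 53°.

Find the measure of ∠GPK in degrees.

∠GPK = 45°

1. ∠GZK = 53°  [G on ray ZP]
2. ∠KGZ = 85°  [△KZG]
3. ∠KGP = 95°  [linear pair at G on ZP]
4. ∠GPK = 45°  [△KGP]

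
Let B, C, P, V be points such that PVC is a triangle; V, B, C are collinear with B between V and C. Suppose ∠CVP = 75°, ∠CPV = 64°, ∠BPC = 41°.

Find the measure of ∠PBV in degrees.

∠PBV = 82°

1. ∠PCV = 41°  [△PVC]
2. ∠BCP = 41°  [B on ray CV]
3. ∠CBP = 98°  [△PBC]
4. ∠PBV = 82°  [linear pair at B on VC]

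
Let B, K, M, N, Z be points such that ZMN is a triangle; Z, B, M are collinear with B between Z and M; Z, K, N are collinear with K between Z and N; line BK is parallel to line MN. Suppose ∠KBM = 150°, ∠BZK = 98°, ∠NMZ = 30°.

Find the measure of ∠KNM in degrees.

∠KNM = 52°

1. ∠MZN = 98°  [B on ZM, K on ZN]
2. ∠MNZ = 52°  [△ZMN]
3. ∠KNM = 52°  [K on ray NZ]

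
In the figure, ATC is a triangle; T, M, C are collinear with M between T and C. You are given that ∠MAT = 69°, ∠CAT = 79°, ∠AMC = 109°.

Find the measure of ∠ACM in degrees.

1. ∠AMT = 71°  [linear pair at M on TC]
2. ∠ATM = 40°  [△ATM]
3. ∠ATC = 40°  [M on ray TC]
4. ∠ACT = 61°  [△ATC]
5. ∠ACM = 61°  [M on ray CT]

∠ACM = 61°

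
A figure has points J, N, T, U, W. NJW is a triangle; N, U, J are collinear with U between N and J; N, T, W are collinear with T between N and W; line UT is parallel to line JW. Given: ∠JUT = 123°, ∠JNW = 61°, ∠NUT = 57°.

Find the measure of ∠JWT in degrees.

1. ∠TNU = 61°  [U on NJ, T on NW]
2. ∠NTU = 62°  [△NUT]
3. ∠UTW = 118°  [linear pair at T on NW]
4. ∠JWT = 62°  [UT∥JW, co-interior at W–T]

∠JWT = 62°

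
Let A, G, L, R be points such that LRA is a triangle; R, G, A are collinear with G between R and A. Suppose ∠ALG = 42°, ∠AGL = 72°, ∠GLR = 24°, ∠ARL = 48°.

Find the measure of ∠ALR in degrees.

∠ALR = 66°

1. ∠GAL = 66°  [△LGA]
2. ∠LAR = 66°  [G on ray AR]
3. ∠ALR = 66°  [△LRA]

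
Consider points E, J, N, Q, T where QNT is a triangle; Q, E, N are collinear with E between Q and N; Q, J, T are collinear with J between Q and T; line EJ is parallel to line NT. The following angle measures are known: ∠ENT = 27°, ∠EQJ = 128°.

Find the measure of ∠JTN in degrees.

∠JTN = 25°

1. ∠QNT = 27°  [E on ray NQ]
2. ∠NQT = 128°  [E on QN, J on QT]
3. ∠NTQ = 25°  [△QNT]
4. ∠JTN = 25°  [J on ray TQ]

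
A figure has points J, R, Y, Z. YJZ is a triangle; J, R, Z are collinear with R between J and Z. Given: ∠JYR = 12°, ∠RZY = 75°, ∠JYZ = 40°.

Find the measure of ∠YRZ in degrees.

1. ∠JZY = 75°  [R on ray ZJ]
2. ∠YJZ = 65°  [△YJZ]
3. ∠RJY = 65°  [R on ray JZ]
4. ∠JRY = 103°  [△YJR]
5. ∠YRZ = 77°  [linear pair at R on JZ]

∠YRZ = 77°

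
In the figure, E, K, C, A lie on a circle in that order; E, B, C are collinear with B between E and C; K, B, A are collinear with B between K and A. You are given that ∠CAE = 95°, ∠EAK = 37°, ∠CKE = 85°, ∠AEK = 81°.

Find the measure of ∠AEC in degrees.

∠AEC = 23°

1. ∠AKE = 62°  [△EKA]
2. ∠ACE = 62°  [same arc EA]
3. ∠AEC = 23°  [△ECA]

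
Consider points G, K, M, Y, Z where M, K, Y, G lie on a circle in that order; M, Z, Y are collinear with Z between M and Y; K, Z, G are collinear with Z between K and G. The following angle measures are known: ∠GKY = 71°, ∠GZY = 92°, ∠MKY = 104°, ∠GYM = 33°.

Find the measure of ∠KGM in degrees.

∠KGM = 21°

1. ∠GMY = 71°  [same arc YG]
2. ∠GZM = 88°  [linear pair at Z on MY]
3. ∠KGM = 21°  [△MZG]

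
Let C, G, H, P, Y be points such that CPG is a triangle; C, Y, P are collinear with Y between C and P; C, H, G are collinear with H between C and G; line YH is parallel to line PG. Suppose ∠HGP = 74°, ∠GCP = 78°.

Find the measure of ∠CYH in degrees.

1. ∠CGP = 74°  [H on ray GC]
2. ∠CPG = 28°  [△CPG]
3. ∠CYH = 28°  [YH∥PG, corresponding at Y]

∠CYH = 28°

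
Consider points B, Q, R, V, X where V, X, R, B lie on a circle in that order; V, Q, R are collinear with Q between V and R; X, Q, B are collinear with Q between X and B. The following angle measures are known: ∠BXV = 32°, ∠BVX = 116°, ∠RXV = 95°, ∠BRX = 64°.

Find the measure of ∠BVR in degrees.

∠BVR = 63°

1. ∠BRV = 32°  [same arc VB]
2. ∠RBV = 85°  [cyclic VXRB, opposite ∠X+∠B]
3. ∠BVR = 63°  [△VRB]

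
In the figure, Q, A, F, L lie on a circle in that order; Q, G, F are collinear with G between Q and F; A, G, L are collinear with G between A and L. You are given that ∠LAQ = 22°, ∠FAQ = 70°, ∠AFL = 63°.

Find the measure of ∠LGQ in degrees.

∠LGQ = 91°

1. ∠LFQ = 22°  [same arc QL]
2. ∠FLQ = 110°  [cyclic QAFL, opposite ∠A+∠L]
3. ∠AQL = 117°  [cyclic QAFL, opposite ∠Q+∠F]
4. ∠FQL = 48°  [△QFL]
5. ∠ALQ = 41°  [△QAL]
6. ∠LGQ = 91°  [△QGL]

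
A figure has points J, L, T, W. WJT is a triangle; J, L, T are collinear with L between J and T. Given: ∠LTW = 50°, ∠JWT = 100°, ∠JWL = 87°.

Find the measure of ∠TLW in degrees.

∠TLW = 117°

1. ∠JTW = 50°  [L on ray TJ]
2. ∠TJW = 30°  [△WJT]
3. ∠LJW = 30°  [L on ray JT]
4. ∠JLW = 63°  [△WJL]
5. ∠TLW = 117°  [linear pair at L on JT]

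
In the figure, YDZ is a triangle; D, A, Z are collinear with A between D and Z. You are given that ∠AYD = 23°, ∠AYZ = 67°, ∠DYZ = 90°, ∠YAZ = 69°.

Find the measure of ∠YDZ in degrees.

∠YDZ = 46°

1. ∠AZY = 44°  [△YAZ]
2. ∠DZY = 44°  [A on ray ZD]
3. ∠YDZ = 46°  [△YDZ]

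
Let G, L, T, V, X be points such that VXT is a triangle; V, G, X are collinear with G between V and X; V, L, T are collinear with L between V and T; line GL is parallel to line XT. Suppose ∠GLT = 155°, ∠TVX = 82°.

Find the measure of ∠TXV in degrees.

1. ∠GLV = 25°  [linear pair at L on VT]
2. ∠GVL = 82°  [G on VX, L on VT]
3. ∠LGV = 73°  [△VGL]
4. ∠TXV = 73°  [GL∥XT, corresponding at G]

∠TXV = 73°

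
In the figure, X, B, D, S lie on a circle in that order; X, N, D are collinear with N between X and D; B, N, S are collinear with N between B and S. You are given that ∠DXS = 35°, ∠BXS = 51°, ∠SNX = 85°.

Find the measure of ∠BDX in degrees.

1. ∠DBS = 35°  [same arc DS]
2. ∠BND = 85°  [vertical angles at N]
3. ∠BDX = 60°  [△BND]

∠BDX = 60°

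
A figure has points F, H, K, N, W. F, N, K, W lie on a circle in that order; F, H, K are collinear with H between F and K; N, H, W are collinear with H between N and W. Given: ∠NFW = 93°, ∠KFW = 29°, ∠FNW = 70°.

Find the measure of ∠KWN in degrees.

∠KWN = 64°

1. ∠NKW = 87°  [cyclic FNKW, opposite ∠F+∠K]
2. ∠KNW = 29°  [same arc KW]
3. ∠KWN = 64°  [△NKW]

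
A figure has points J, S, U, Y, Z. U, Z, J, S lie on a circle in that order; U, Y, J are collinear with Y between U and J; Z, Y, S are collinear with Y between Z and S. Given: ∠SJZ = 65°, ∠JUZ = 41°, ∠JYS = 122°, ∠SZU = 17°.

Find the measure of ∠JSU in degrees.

∠JSU = 89°

1. ∠SUZ = 115°  [cyclic UZJS, opposite ∠U+∠J]
2. ∠JSZ = 41°  [same arc ZJ]
3. ∠SYU = 58°  [linear pair at Y on UJ]
4. ∠SJU = 17°  [△JYS]
5. ∠USZ = 48°  [△UZS]
6. ∠JUS = 74°  [△UYS]
7. ∠JSU = 89°  [△UJS]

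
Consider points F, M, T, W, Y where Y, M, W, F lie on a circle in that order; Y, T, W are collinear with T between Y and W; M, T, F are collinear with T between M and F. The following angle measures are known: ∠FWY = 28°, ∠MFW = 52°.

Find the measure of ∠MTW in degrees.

∠MTW = 80°

1. ∠FMY = 28°  [same arc YF]
2. ∠MYW = 52°  [same arc MW]
3. ∠MTY = 100°  [△YTM]
4. ∠MTW = 80°  [linear pair at T on YW]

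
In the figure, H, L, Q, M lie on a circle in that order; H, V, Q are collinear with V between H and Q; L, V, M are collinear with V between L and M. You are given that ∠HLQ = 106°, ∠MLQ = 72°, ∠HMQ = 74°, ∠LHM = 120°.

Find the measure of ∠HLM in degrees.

1. ∠MHQ = 72°  [same arc QM]
2. ∠HQM = 34°  [△HQM]
3. ∠HLM = 34°  [same arc HM]

∠HLM = 34°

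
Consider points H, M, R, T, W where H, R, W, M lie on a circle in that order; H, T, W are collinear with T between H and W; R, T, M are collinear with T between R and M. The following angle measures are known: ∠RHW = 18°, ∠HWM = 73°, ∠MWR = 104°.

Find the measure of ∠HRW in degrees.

∠HRW = 131°

1. ∠HRM = 73°  [same arc HM]
2. ∠MHR = 76°  [cyclic HRWM, opposite ∠H+∠W]
3. ∠HMR = 31°  [△HRM]
4. ∠HWR = 31°  [same arc HR]
5. ∠HRW = 131°  [△HRW]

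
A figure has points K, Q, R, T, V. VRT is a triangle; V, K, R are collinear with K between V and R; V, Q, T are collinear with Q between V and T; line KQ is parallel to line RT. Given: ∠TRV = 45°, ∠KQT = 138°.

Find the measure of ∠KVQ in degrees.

∠KVQ = 93°

1. ∠QKV = 45°  [KQ∥RT, corresponding at K]
2. ∠KQV = 42°  [linear pair at Q on VT]
3. ∠KVQ = 93°  [△VKQ]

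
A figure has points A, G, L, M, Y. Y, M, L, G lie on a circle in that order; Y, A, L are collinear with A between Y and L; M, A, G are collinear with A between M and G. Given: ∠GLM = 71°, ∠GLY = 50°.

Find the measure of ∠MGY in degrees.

1. ∠GYM = 109°  [cyclic YMLG, opposite ∠Y+∠L]
2. ∠GMY = 50°  [same arc YG]
3. ∠MGY = 21°  [△YMG]

∠MGY = 21°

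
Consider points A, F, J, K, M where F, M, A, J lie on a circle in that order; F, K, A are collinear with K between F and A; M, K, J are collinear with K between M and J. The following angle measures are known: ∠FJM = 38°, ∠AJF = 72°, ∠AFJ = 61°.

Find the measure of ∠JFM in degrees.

1. ∠FAJ = 47°  [△FAJ]
2. ∠FMJ = 47°  [same arc FJ]
3. ∠JFM = 95°  [△FMJ]

∠JFM = 95°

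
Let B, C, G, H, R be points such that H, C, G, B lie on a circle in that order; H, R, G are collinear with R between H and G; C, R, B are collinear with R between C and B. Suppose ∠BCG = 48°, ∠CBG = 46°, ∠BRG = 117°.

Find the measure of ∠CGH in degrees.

∠CGH = 69°

1. ∠BHG = 48°  [same arc GB]
2. ∠BRH = 63°  [linear pair at R on HG]
3. ∠CBH = 69°  [△HRB]
4. ∠CGH = 69°  [same arc HC]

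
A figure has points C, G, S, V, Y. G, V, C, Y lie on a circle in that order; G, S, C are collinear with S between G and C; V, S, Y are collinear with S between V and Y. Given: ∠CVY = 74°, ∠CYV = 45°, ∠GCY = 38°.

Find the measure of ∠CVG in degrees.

1. ∠CGY = 74°  [same arc CY]
2. ∠CYG = 68°  [△GCY]
3. ∠CVG = 112°  [cyclic GVCY, opposite ∠V+∠Y]

∠CVG = 112°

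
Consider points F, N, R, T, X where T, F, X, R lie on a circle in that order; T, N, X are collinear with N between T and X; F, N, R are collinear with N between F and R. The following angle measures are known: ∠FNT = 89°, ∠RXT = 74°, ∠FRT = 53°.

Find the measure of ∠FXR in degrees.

∠FXR = 127°

1. ∠RNX = 89°  [vertical angles at N]
2. ∠FNX = 91°  [linear pair at N on TX]
3. ∠FRX = 17°  [△XNR]
4. ∠FXT = 53°  [same arc TF]
5. ∠RFX = 36°  [△FNX]
6. ∠FXR = 127°  [△FXR]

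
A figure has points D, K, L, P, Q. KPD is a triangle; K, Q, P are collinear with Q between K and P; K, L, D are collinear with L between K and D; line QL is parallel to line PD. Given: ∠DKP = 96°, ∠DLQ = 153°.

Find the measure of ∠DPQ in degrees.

1. ∠LKQ = 96°  [Q on KP, L on KD]
2. ∠KLQ = 27°  [linear pair at L on KD]
3. ∠KQL = 57°  [△KQL]
4. ∠LQP = 123°  [linear pair at Q on KP]
5. ∠DPQ = 57°  [QL∥PD, co-interior at P–Q]

∠DPQ = 57°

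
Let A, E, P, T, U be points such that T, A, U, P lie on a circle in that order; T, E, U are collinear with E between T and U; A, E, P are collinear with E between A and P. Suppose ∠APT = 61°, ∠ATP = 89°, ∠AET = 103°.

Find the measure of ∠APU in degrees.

∠APU = 47°

1. ∠AUT = 61°  [same arc TA]
2. ∠AUP = 91°  [cyclic TAUP, opposite ∠T+∠U]
3. ∠AEU = 77°  [linear pair at E on TU]
4. ∠PAU = 42°  [△AEU]
5. ∠APU = 47°  [△AUP]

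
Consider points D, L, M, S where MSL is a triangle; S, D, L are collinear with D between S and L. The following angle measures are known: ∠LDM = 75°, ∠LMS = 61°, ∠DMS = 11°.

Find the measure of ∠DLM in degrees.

∠DLM = 55°

1. ∠MDS = 105°  [linear pair at D on SL]
2. ∠DSM = 64°  [△MSD]
3. ∠LSM = 64°  [D on ray SL]
4. ∠MLS = 55°  [△MSL]
5. ∠DLM = 55°  [D on ray LS]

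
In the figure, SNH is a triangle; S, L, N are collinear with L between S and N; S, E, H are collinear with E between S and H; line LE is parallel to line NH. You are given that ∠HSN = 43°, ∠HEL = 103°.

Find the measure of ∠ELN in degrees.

1. ∠ESL = 43°  [L on SN, E on SH]
2. ∠LES = 77°  [linear pair at E on SH]
3. ∠ELS = 60°  [△SLE]
4. ∠ELN = 120°  [linear pair at L on SN]

∠ELN = 120°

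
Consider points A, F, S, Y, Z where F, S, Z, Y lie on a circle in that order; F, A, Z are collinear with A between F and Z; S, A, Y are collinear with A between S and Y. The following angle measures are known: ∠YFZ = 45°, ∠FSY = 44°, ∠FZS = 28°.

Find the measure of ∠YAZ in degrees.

∠YAZ = 73°

1. ∠FYS = 28°  [same arc FS]
2. ∠FAY = 107°  [△FAY]
3. ∠YAZ = 73°  [linear pair at A on FZ]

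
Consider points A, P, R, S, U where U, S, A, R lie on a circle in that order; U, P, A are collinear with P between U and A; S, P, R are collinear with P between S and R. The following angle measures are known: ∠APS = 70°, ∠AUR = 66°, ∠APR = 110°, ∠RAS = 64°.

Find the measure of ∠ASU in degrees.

∠ASU = 86°

1. ∠ASR = 66°  [same arc AR]
2. ∠ARS = 50°  [△SAR]
3. ∠SAU = 44°  [△SPA]
4. ∠AUS = 50°  [same arc SA]
5. ∠ASU = 86°  [△USA]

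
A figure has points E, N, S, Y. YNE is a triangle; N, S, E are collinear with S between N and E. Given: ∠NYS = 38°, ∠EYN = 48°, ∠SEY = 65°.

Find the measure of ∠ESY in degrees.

∠ESY = 105°

1. ∠NEY = 65°  [S on ray EN]
2. ∠ENY = 67°  [△YNE]
3. ∠SNY = 67°  [S on ray NE]
4. ∠NSY = 75°  [△YNS]
5. ∠ESY = 105°  [linear pair at S on NE]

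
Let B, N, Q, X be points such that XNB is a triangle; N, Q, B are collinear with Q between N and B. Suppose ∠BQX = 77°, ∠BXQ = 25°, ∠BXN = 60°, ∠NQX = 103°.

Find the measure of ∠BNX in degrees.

1. ∠QBX = 78°  [△XQB]
2. ∠NBX = 78°  [Q on ray BN]
3. ∠BNX = 42°  [△XNB]

∠BNX = 42°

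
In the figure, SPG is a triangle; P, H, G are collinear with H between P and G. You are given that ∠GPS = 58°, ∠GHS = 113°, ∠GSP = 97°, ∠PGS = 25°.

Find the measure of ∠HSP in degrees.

1. ∠HPS = 58°  [H on ray PG]
2. ∠PHS = 67°  [linear pair at H on PG]
3. ∠HSP = 55°  [△SPH]

∠HSP = 55°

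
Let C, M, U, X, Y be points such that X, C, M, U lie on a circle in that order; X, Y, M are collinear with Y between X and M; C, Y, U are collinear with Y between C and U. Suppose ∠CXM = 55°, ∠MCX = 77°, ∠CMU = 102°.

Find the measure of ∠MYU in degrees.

1. ∠CUM = 55°  [same arc CM]
2. ∠CMX = 48°  [△XCM]
3. ∠MCU = 23°  [△CMU]
4. ∠CUX = 48°  [same arc XC]
5. ∠MXU = 23°  [same arc MU]
6. ∠UYX = 109°  [△XYU]
7. ∠MYU = 71°  [linear pair at Y on XM]

∠MYU = 71°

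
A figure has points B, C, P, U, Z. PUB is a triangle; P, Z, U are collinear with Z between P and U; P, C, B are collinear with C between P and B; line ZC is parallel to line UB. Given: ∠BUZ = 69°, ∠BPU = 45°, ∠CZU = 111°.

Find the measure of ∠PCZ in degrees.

1. ∠BUP = 69°  [Z on ray UP]
2. ∠PBU = 66°  [△PUB]
3. ∠PCZ = 66°  [ZC∥UB, corresponding at C]

∠PCZ = 66°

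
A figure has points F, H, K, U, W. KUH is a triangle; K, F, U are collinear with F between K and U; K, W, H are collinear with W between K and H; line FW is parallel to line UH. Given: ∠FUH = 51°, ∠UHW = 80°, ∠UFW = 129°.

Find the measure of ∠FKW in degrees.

1. ∠KHU = 80°  [W on ray HK]
2. ∠KFW = 51°  [linear pair at F on KU]
3. ∠FWK = 80°  [FW∥UH, corresponding at W]
4. ∠FKW = 49°  [△KFW]

∠FKW = 49°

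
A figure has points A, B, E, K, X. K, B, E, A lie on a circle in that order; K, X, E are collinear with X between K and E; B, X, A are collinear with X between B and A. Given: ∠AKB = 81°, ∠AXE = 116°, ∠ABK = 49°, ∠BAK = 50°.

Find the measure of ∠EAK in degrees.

1. ∠AXK = 64°  [linear pair at X on KE]
2. ∠AEK = 49°  [same arc KA]
3. ∠AKE = 66°  [△KXA]
4. ∠EAK = 65°  [△KEA]

∠EAK = 65°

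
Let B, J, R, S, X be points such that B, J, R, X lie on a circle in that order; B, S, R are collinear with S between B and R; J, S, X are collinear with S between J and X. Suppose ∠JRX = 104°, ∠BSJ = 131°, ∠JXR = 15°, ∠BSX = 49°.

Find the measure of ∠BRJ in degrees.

∠BRJ = 70°

1. ∠RJX = 61°  [△JRX]
2. ∠JSR = 49°  [linear pair at S on BR]
3. ∠BRJ = 70°  [△JSR]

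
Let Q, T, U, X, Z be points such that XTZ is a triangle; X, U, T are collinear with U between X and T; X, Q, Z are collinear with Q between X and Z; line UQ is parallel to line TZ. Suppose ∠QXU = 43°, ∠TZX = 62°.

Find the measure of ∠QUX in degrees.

∠QUX = 75°

1. ∠TXZ = 43°  [U on XT, Q on XZ]
2. ∠XTZ = 75°  [△XTZ]
3. ∠QUX = 75°  [UQ∥TZ, corresponding at U]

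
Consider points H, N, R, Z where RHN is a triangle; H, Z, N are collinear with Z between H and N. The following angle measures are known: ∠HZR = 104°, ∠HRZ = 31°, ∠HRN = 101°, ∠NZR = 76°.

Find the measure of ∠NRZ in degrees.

∠NRZ = 70°

1. ∠RHZ = 45°  [△RHZ]
2. ∠NHR = 45°  [Z on ray HN]
3. ∠HNR = 34°  [△RHN]
4. ∠RNZ = 34°  [Z on ray NH]
5. ∠NRZ = 70°  [△RZN]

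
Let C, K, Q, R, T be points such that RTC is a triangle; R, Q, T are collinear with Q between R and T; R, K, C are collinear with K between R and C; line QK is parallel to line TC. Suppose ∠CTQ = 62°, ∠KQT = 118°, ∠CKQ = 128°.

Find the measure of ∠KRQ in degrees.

1. ∠KQR = 62°  [linear pair at Q on RT]
2. ∠QKR = 52°  [linear pair at K on RC]
3. ∠KRQ = 66°  [△RQK]

∠KRQ = 66°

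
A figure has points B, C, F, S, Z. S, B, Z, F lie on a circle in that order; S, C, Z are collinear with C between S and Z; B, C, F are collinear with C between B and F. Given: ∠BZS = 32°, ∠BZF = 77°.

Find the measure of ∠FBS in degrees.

∠FBS = 45°

1. ∠BFS = 32°  [same arc SB]
2. ∠BSF = 103°  [cyclic SBZF, opposite ∠S+∠Z]
3. ∠FBS = 45°  [△SBF]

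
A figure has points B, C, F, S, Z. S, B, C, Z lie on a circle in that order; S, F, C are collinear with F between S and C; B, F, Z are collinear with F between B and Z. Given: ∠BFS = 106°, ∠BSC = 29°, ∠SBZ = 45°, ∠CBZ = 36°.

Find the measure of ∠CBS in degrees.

∠CBS = 81°

1. ∠BFC = 74°  [linear pair at F on SC]
2. ∠BCS = 70°  [△BFC]
3. ∠CBS = 81°  [△SBC]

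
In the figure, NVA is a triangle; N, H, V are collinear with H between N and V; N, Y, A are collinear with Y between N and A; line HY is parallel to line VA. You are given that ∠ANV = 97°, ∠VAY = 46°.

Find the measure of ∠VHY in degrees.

1. ∠NAV = 46°  [Y on ray AN]
2. ∠AVN = 37°  [△NVA]
3. ∠NHY = 37°  [HY∥VA, corresponding at H]
4. ∠VHY = 143°  [linear pair at H on NV]

∠VHY = 143°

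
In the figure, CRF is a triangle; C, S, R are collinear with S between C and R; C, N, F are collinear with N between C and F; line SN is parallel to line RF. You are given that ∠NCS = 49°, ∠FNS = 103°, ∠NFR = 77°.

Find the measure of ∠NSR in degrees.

1. ∠CNS = 77°  [linear pair at N on CF]
2. ∠CSN = 54°  [△CSN]
3. ∠NSR = 126°  [linear pair at S on CR]

∠NSR = 126°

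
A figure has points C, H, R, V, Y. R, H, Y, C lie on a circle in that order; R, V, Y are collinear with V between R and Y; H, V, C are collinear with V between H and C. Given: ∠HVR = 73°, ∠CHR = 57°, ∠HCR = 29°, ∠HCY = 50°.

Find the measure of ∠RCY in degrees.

∠RCY = 79°

1. ∠HRY = 50°  [△RVH]
2. ∠HYR = 29°  [same arc RH]
3. ∠RHY = 101°  [△RHY]
4. ∠RCY = 79°  [cyclic RHYC, opposite ∠H+∠C]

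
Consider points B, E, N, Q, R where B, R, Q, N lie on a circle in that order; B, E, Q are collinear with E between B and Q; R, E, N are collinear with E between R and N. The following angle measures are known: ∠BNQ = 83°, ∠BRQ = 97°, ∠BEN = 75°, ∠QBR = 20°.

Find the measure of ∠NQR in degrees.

1. ∠BQR = 63°  [△BRQ]
2. ∠QER = 75°  [vertical angles at E]
3. ∠QNR = 20°  [same arc RQ]
4. ∠NRQ = 42°  [△REQ]
5. ∠NQR = 118°  [△RQN]

∠NQR = 118°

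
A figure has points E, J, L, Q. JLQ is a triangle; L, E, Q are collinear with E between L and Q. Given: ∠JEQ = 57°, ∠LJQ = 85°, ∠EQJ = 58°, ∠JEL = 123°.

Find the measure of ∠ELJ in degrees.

1. ∠JQL = 58°  [E on ray QL]
2. ∠JLQ = 37°  [△JLQ]
3. ∠ELJ = 37°  [E on ray LQ]

∠ELJ = 37°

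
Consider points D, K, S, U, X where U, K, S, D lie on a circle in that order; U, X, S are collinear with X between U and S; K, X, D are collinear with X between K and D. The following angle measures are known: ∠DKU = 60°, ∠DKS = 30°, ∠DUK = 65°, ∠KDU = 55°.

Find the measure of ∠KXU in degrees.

∠KXU = 85°

1. ∠KSU = 55°  [same arc UK]
2. ∠KXS = 95°  [△KXS]
3. ∠KXU = 85°  [linear pair at X on US]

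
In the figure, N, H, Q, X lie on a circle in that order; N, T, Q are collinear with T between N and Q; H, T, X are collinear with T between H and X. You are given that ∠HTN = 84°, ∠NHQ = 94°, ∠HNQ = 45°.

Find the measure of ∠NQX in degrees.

1. ∠QTX = 84°  [vertical angles at T]
2. ∠HXQ = 45°  [same arc HQ]
3. ∠NQX = 51°  [△QTX]

∠NQX = 51°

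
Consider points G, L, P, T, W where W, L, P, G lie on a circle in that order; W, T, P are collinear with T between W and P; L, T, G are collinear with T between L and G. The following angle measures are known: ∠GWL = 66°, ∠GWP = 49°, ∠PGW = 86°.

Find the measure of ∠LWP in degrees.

1. ∠GPL = 114°  [cyclic WLPG, opposite ∠W+∠P]
2. ∠GLP = 49°  [same arc PG]
3. ∠LGP = 17°  [△LPG]
4. ∠LWP = 17°  [same arc LP]

∠LWP = 17°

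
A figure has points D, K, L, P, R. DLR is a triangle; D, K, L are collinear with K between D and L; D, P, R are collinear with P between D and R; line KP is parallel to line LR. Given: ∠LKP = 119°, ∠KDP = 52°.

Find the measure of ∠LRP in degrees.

1. ∠DKP = 61°  [linear pair at K on DL]
2. ∠DPK = 67°  [△DKP]
3. ∠KPR = 113°  [linear pair at P on DR]
4. ∠LRP = 67°  [KP∥LR, co-interior at R–P]

∠LRP = 67°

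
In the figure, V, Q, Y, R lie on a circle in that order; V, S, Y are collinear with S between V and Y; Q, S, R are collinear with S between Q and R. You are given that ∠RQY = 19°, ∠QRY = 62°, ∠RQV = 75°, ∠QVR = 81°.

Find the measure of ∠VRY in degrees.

∠VRY = 86°

1. ∠RVY = 19°  [same arc YR]
2. ∠RYV = 75°  [same arc VR]
3. ∠VRY = 86°  [△VYR]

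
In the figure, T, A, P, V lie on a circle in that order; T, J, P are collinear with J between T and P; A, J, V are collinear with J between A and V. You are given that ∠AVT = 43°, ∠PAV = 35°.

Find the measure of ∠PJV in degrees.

1. ∠PTV = 35°  [same arc PV]
2. ∠TJV = 102°  [△TJV]
3. ∠PJV = 78°  [linear pair at J on TP]

∠PJV = 78°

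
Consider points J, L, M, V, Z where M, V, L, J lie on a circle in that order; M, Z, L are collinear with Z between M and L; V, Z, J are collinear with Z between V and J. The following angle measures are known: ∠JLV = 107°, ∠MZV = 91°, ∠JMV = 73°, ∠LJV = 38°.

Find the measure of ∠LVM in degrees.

∠LVM = 86°

1. ∠JVL = 35°  [△VLJ]
2. ∠LZV = 89°  [linear pair at Z on ML]
3. ∠LMV = 38°  [same arc VL]
4. ∠MLV = 56°  [△VZL]
5. ∠LVM = 86°  [△MVL]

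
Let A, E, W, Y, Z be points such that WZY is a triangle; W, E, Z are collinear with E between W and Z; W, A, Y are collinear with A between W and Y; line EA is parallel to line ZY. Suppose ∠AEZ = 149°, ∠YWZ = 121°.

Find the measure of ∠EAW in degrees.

1. ∠AEW = 31°  [linear pair at E on WZ]
2. ∠AWE = 121°  [E on WZ, A on WY]
3. ∠EAW = 28°  [△WEA]

∠EAW = 28°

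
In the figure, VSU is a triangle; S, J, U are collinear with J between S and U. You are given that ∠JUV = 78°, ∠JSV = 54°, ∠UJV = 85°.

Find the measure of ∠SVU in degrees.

1. ∠SUV = 78°  [J on ray US]
2. ∠USV = 54°  [J on ray SU]
3. ∠SVU = 48°  [△VSU]

∠SVU = 48°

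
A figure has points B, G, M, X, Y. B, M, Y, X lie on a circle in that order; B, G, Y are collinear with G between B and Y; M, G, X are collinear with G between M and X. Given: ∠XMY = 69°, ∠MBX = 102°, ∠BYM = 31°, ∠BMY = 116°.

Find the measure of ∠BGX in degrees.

1. ∠XBY = 69°  [same arc YX]
2. ∠BXM = 31°  [same arc BM]
3. ∠BGX = 80°  [△BGX]

∠BGX = 80°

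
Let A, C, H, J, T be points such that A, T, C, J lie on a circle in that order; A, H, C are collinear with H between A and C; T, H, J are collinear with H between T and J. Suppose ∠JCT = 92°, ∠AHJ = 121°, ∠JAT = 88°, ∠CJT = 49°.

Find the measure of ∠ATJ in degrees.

∠ATJ = 72°

1. ∠CHT = 121°  [vertical angles at H]
2. ∠CAT = 49°  [same arc TC]
3. ∠AHT = 59°  [linear pair at H on AC]
4. ∠ATJ = 72°  [△AHT]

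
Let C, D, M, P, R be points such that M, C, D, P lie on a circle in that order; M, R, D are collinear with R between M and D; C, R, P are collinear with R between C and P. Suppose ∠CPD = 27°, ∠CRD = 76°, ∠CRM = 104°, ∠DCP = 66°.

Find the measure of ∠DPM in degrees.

1. ∠DRP = 104°  [vertical angles at R]
2. ∠DMP = 66°  [same arc DP]
3. ∠MDP = 49°  [△DRP]
4. ∠DPM = 65°  [△MDP]

∠DPM = 65°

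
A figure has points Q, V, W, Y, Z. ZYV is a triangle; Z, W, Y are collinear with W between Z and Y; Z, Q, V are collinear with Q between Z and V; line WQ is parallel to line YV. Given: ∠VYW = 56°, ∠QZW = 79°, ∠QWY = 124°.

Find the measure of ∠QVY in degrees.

∠QVY = 45°

1. ∠VYZ = 56°  [W on ray YZ]
2. ∠VZY = 79°  [W on ZY, Q on ZV]
3. ∠YVZ = 45°  [△ZYV]
4. ∠QVY = 45°  [Q on ray VZ]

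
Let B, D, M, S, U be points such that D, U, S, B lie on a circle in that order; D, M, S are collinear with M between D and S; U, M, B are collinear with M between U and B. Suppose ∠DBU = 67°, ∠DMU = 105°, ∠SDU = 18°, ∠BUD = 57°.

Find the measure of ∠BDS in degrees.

∠BDS = 38°

1. ∠DSU = 67°  [same arc DU]
2. ∠DUS = 95°  [△DUS]
3. ∠BSD = 57°  [same arc DB]
4. ∠DBS = 85°  [cyclic DUSB, opposite ∠U+∠B]
5. ∠BDS = 38°  [△DSB]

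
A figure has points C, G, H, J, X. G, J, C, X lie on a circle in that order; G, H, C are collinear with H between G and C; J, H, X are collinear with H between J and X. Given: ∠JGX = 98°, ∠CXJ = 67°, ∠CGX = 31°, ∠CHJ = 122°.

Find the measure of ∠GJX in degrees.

1. ∠CGJ = 67°  [same arc JC]
2. ∠GHJ = 58°  [linear pair at H on GC]
3. ∠GJX = 55°  [△GHJ]

∠GJX = 55°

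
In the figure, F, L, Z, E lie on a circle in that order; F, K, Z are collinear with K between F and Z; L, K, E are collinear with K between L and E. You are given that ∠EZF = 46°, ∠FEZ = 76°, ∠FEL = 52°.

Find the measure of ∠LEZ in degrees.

1. ∠ELF = 46°  [same arc FE]
2. ∠EFZ = 58°  [△FZE]
3. ∠EFL = 82°  [△FLE]
4. ∠ELZ = 58°  [same arc ZE]
5. ∠EZL = 98°  [cyclic FLZE, opposite ∠F+∠Z]
6. ∠LEZ = 24°  [△LZE]

∠LEZ = 24°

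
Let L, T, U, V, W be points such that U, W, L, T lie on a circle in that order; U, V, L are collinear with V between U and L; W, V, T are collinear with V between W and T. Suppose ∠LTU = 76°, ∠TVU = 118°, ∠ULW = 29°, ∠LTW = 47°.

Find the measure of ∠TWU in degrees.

∠TWU = 71°

1. ∠LWU = 104°  [cyclic UWLT, opposite ∠W+∠T]
2. ∠LVW = 118°  [vertical angles at V]
3. ∠LUW = 47°  [△UWL]
4. ∠UVW = 62°  [linear pair at V on UL]
5. ∠TWU = 71°  [△UVW]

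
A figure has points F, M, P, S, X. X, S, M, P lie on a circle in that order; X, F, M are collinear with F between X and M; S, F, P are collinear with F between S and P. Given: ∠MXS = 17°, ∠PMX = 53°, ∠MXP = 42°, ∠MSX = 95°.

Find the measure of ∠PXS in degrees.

1. ∠SMX = 68°  [△XSM]
2. ∠PSX = 53°  [same arc XP]
3. ∠SPX = 68°  [same arc XS]
4. ∠PXS = 59°  [△XSP]

∠PXS = 59°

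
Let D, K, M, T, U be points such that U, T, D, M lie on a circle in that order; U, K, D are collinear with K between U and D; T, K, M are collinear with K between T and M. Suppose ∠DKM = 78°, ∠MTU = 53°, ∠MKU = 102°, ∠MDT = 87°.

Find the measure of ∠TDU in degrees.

1. ∠MUT = 93°  [cyclic UTDM, opposite ∠U+∠D]
2. ∠TMU = 34°  [△UTM]
3. ∠TDU = 34°  [same arc UT]

∠TDU = 34°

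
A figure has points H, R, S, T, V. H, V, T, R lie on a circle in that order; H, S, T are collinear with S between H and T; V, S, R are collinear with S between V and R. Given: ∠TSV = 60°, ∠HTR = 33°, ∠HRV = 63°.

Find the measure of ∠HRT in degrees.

∠HRT = 90°

1. ∠HSR = 60°  [vertical angles at S]
2. ∠RHT = 57°  [△HSR]
3. ∠HRT = 90°  [△HTR]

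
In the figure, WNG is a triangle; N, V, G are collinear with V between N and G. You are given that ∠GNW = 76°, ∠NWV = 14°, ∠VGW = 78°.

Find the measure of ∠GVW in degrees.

∠GVW = 90°

1. ∠VNW = 76°  [V on ray NG]
2. ∠NVW = 90°  [△WNV]
3. ∠GVW = 90°  [linear pair at V on NG]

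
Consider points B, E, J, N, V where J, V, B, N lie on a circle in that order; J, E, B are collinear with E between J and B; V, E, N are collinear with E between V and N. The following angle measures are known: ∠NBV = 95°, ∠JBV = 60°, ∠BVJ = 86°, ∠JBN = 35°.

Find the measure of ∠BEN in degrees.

1. ∠JNV = 60°  [same arc JV]
2. ∠BNJ = 94°  [cyclic JVBN, opposite ∠V+∠N]
3. ∠BJN = 51°  [△JBN]
4. ∠JEN = 69°  [△JEN]
5. ∠BEN = 111°  [linear pair at E on JB]

∠BEN = 111°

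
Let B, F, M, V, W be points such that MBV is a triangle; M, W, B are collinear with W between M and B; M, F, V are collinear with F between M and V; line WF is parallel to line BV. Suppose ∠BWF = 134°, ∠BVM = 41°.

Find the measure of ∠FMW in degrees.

1. ∠FWM = 46°  [linear pair at W on MB]
2. ∠MFW = 41°  [WF∥BV, corresponding at F]
3. ∠FMW = 93°  [△MWF]

∠FMW = 93°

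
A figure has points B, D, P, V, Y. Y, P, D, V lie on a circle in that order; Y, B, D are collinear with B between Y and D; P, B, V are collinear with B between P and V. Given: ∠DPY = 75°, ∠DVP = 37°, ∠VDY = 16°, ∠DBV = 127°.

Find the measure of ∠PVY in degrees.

∠PVY = 68°

1. ∠DVY = 105°  [cyclic YPDV, opposite ∠P+∠V]
2. ∠DYV = 59°  [△YDV]
3. ∠VBY = 53°  [linear pair at B on YD]
4. ∠PVY = 68°  [△YBV]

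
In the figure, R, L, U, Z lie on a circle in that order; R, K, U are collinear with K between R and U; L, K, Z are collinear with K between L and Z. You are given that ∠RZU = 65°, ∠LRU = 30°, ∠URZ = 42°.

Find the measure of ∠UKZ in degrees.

1. ∠RUZ = 73°  [△RUZ]
2. ∠LZU = 30°  [same arc LU]
3. ∠UKZ = 77°  [△UKZ]

∠UKZ = 77°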